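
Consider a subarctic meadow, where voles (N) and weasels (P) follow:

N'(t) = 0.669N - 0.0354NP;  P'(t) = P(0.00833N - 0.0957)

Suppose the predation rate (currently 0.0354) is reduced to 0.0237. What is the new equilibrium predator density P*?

P* ≈ 28.2

At the interior fixed point, setting dN/dt = 0 with N > 0 fixes P* = (prey growth rate)/(NP coefficient) — independent of the other coefficients.
With the change, P* = 0.669/0.0237 = 28.2; it rises from 18.9.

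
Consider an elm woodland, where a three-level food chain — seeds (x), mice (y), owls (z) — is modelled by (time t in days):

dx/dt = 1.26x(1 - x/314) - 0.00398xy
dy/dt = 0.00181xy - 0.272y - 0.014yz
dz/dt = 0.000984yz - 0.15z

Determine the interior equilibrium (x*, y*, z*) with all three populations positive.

From dz/dt = 0: 0.000984y* = 0.15, so y* = 152.
From dx/dt = 0: 1.26(1 - x*/314) = 0.00398·152, giving x* = 314·(1 - 0.482) = 163.
From dy/dt = 0: 0.00181·163 - 0.272 = 0.014z*, so z* = 0.0227/0.014 = 1.62.

x* ≈ 163, y* ≈ 152, z* ≈ 1.62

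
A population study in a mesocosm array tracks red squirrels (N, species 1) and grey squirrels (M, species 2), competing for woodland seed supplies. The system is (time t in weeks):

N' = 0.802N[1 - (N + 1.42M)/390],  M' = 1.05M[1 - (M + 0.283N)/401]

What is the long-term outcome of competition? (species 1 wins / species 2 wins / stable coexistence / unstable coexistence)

species 2 excludes species 1

Compare the nullcline intercepts: K1/α12 = 390/1.42 = 275 < K2 = 401; K2/α21 = 401/0.283 = 1420 > K1 = 390.
Since the inequalities point opposite ways, species 2 can invade but species 1 cannot.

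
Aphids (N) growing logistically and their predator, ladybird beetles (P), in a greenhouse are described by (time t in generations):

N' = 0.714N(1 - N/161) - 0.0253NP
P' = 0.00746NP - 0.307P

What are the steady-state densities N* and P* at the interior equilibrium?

N* ≈ 41.2, P* ≈ 21

From dP/dt = 0 with P > 0: 0.00746N* = 0.307, so N* = 41.2.
Substitute into dN/dt = 0: 0.714(1 - 41.2/161) = 0.0253P*.
The bracket is 0.744, giving P* = 0.531/0.0253 = 21.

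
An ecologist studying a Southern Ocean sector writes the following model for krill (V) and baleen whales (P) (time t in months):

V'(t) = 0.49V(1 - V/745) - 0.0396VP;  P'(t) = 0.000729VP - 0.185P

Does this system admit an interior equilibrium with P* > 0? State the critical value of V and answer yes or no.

Threshold V = 254; K > 254, so yes, the predator persists.

The predator equation gives dP/dt > 0 only when V > 0.185/0.000729 = 254.
Without the predator, V → K = 745. Since 745 > 254, the predator can invade and persist.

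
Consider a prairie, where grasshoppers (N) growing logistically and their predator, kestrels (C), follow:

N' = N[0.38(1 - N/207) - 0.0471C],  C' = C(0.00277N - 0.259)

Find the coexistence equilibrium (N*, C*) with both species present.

From dC/dt = 0 with C > 0: 0.00277N* = 0.259, so N* = 93.5.
Substitute into dN/dt = 0: 0.38(1 - 93.5/207) = 0.0471C*.
The bracket is 0.548, giving C* = 0.208/0.0471 = 4.42.

N* ≈ 93.5, C* ≈ 4.42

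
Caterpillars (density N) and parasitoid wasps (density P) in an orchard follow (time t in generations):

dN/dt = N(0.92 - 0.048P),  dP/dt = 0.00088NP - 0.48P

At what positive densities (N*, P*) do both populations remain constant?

N* ≈ 545, P* ≈ 19.2

Set dP/dt = 0 with P > 0: 0.00088N - 0.48 = 0, so N* = 0.48/0.00088 = 545.
Set dN/dt = 0 with N > 0: 0.92 - 0.048P = 0, so P* = 0.92/0.048 = 19.2.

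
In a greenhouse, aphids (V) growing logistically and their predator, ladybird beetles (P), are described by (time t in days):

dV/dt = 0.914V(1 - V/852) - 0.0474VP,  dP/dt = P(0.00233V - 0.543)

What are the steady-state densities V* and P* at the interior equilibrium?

V* ≈ 233, P* ≈ 14

From dP/dt = 0 with P > 0: 0.00233V* = 0.543, so V* = 233.
Substitute into dV/dt = 0: 0.914(1 - 233/852) = 0.0474P*.
The bracket is 0.726, giving P* = 0.664/0.0474 = 14.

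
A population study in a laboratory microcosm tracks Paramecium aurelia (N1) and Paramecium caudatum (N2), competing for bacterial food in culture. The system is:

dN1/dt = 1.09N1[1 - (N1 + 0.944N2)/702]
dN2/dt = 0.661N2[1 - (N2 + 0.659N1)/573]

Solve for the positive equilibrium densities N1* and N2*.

Setting both brackets to zero gives the nullclines N1 + 0.944N2 = 702 and 0.659N1 + N2 = 573.
Substituting N2 = 573 - 0.659N1 into the first: N1(1 - 0.944·0.659) = 702 - 0.944·573.
So N1* = 161/0.378 = 426, and then N2* = 573 - 0.659·426 = 292.

N1* ≈ 426, N2* ≈ 292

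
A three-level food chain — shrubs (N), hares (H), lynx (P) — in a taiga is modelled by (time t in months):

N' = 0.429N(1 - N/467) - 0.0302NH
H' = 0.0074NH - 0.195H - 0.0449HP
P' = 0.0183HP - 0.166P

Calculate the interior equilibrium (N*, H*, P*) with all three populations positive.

N* ≈ 169, H* ≈ 9.07, P* ≈ 23.5

From dP/dt = 0: 0.0183H* = 0.166, so H* = 9.07.
From dN/dt = 0: 0.429(1 - N*/467) = 0.0302·9.07, giving N* = 467·(1 - 0.639) = 169.
From dH/dt = 0: 0.0074·169 - 0.195 = 0.0449P*, so P* = 1.05/0.0449 = 23.5.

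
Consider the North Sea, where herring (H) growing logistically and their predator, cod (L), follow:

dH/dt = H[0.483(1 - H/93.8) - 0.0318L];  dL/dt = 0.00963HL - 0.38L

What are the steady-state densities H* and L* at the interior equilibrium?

H* ≈ 39.5, L* ≈ 8.8

From dL/dt = 0 with L > 0: 0.00963H* = 0.38, so H* = 39.5.
Substitute into dH/dt = 0: 0.483(1 - 39.5/93.8) = 0.0318L*.
The bracket is 0.579, giving L* = 0.28/0.0318 = 8.8.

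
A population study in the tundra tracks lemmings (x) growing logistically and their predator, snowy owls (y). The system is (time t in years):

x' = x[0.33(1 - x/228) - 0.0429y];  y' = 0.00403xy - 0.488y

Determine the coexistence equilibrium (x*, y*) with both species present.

x* ≈ 121, y* ≈ 3.61

From dy/dt = 0 with y > 0: 0.00403x* = 0.488, so x* = 121.
Substitute into dx/dt = 0: 0.33(1 - 121/228) = 0.0429y*.
The bracket is 0.469, giving y* = 0.155/0.0429 = 3.61.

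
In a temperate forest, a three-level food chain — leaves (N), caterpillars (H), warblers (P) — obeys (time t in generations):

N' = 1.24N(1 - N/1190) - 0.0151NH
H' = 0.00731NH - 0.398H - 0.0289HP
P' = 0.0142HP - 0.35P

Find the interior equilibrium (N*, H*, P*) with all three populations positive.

From dP/dt = 0: 0.0142H* = 0.35, so H* = 24.6.
From dN/dt = 0: 1.24(1 - N*/1190) = 0.0151·24.6, giving N* = 1190·(1 - 0.3) = 833.
From dH/dt = 0: 0.00731·833 - 0.398 = 0.0289P*, so P* = 5.69/0.0289 = 197.

N* ≈ 833, H* ≈ 24.6, P* ≈ 197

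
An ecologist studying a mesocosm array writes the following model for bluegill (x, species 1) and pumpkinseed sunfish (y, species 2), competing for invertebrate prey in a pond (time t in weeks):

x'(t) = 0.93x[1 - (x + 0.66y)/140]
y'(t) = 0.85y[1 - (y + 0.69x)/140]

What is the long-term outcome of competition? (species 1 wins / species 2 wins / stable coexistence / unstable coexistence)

Compare the nullcline intercepts: K1/α12 = 140/0.66 = 212 > K2 = 140; K2/α21 = 140/0.69 = 203 > K1 = 140.
Since both inequalities hold, each species can invade when rare, so the interior equilibrium is stable.

stable coexistence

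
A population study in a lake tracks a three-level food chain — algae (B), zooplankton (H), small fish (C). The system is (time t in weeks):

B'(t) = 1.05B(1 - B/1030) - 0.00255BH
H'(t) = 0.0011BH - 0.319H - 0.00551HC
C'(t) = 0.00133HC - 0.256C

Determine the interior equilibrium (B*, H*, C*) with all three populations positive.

B* ≈ 549, H* ≈ 192, C* ≈ 51.6

From dC/dt = 0: 0.00133H* = 0.256, so H* = 192.
From dB/dt = 0: 1.05(1 - B*/1030) = 0.00255·192, giving B* = 1030·(1 - 0.467) = 549.
From dH/dt = 0: 0.0011·549 - 0.319 = 0.00551C*, so C* = 0.284/0.00551 = 51.6.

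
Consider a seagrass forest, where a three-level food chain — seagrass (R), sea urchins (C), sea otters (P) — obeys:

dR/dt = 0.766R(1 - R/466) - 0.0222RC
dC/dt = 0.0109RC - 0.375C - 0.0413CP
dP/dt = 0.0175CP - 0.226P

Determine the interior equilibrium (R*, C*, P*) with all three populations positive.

R* ≈ 292, C* ≈ 12.9, P* ≈ 67.9

From dP/dt = 0: 0.0175C* = 0.226, so C* = 12.9.
From dR/dt = 0: 0.766(1 - R*/466) = 0.0222·12.9, giving R* = 466·(1 - 0.374) = 292.
From dC/dt = 0: 0.0109·292 - 0.375 = 0.0413P*, so P* = 2.8/0.0413 = 67.9.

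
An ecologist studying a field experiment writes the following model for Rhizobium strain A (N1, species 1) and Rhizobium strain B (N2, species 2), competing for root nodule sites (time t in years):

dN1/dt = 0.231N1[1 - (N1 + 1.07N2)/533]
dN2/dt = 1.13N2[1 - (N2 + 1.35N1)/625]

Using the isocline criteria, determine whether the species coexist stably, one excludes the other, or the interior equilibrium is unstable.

Compare the nullcline intercepts: K1/α12 = 533/1.07 = 498 < K2 = 625; K2/α21 = 625/1.35 = 463 < K1 = 533.
Since both are reversed, neither can invade when rare; the interior point is a saddle.

unstable coexistence (outcome depends on initial conditions)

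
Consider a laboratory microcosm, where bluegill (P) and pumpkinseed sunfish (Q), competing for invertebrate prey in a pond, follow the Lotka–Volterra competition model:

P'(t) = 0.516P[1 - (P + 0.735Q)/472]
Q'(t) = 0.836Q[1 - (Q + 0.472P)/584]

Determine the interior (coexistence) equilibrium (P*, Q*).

P* ≈ 65.5, Q* ≈ 553

Setting both brackets to zero gives the nullclines P + 0.735Q = 472 and 0.472P + Q = 584.
Substituting Q = 584 - 0.472P into the first: P(1 - 0.735·0.472) = 472 - 0.735·584.
So P* = 42.8/0.653 = 65.5, and then Q* = 584 - 0.472·65.5 = 553.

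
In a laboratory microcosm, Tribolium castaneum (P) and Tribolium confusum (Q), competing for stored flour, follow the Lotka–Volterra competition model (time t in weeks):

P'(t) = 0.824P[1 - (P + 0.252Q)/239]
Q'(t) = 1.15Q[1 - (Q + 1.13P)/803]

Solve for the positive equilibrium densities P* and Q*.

Setting both brackets to zero gives the nullclines P + 0.252Q = 239 and 1.13P + Q = 803.
Substituting Q = 803 - 1.13P into the first: P(1 - 0.252·1.13) = 239 - 0.252·803.
So P* = 36.6/0.715 = 51.2, and then Q* = 803 - 1.13·51.2 = 745.

P* ≈ 51.2, Q* ≈ 745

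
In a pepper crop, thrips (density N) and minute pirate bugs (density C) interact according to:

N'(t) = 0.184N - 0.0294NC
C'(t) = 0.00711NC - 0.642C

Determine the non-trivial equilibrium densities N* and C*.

Set dC/dt = 0 with C > 0: 0.00711N - 0.642 = 0, so N* = 0.642/0.00711 = 90.3.
Set dN/dt = 0 with N > 0: 0.184 - 0.0294C = 0, so C* = 0.184/0.0294 = 6.26.

N* ≈ 90.3, C* ≈ 6.26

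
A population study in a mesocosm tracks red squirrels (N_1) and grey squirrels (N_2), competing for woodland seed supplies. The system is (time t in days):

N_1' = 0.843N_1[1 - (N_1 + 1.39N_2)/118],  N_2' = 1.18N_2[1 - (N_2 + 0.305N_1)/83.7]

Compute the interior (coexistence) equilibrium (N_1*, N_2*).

N_1* ≈ 2.88, N_2* ≈ 82.8

Setting both brackets to zero gives the nullclines N_1 + 1.39N_2 = 118 and 0.305N_1 + N_2 = 83.7.
Substituting N_2 = 83.7 - 0.305N_1 into the first: N_1(1 - 1.39·0.305) = 118 - 1.39·83.7.
So N_1* = 1.66/0.576 = 2.88, and then N_2* = 83.7 - 0.305·2.88 = 82.8.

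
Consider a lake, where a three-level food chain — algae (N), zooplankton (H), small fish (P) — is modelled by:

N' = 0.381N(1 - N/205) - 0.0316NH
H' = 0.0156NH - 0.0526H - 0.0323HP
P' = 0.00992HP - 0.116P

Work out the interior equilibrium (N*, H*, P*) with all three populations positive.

N* ≈ 6.18, H* ≈ 11.7, P* ≈ 1.36

From dP/dt = 0: 0.00992H* = 0.116, so H* = 11.7.
From dN/dt = 0: 0.381(1 - N*/205) = 0.0316·11.7, giving N* = 205·(1 - 0.97) = 6.18.
From dH/dt = 0: 0.0156·6.18 - 0.0526 = 0.0323P*, so P* = 0.0438/0.0323 = 1.36.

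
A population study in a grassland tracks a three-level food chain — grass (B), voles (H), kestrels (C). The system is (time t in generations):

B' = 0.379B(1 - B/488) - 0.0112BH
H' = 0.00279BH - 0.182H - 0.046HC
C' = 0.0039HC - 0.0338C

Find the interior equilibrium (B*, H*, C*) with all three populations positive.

From dC/dt = 0: 0.0039H* = 0.0338, so H* = 8.67.
From dB/dt = 0: 0.379(1 - B*/488) = 0.0112·8.67, giving B* = 488·(1 - 0.256) = 363.
From dH/dt = 0: 0.00279·363 - 0.182 = 0.046C*, so C* = 0.831/0.046 = 18.1.

B* ≈ 363, H* ≈ 8.67, C* ≈ 18.1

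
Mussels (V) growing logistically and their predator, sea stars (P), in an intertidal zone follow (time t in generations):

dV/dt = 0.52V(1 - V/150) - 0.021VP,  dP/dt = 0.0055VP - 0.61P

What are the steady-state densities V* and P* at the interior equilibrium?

From dP/dt = 0 with P > 0: 0.0055V* = 0.61, so V* = 111.
Substitute into dV/dt = 0: 0.52(1 - 111/150) = 0.021P*.
The bracket is 0.261, giving P* = 0.136/0.021 = 6.45.

V* ≈ 111, P* ≈ 6.45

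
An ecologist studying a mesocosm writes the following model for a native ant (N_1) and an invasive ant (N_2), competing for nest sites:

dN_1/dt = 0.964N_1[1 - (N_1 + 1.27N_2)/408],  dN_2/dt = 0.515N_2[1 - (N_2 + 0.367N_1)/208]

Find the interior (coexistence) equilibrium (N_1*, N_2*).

N_1* ≈ 269, N_2* ≈ 109

Setting both brackets to zero gives the nullclines N_1 + 1.27N_2 = 408 and 0.367N_1 + N_2 = 208.
Substituting N_2 = 208 - 0.367N_1 into the first: N_1(1 - 1.27·0.367) = 408 - 1.27·208.
So N_1* = 144/0.534 = 269, and then N_2* = 208 - 0.367·269 = 109.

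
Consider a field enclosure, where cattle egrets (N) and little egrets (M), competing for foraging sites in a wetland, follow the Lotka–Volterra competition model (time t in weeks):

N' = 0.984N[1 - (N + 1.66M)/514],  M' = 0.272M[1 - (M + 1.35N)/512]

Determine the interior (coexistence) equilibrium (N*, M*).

Setting both brackets to zero gives the nullclines N + 1.66M = 514 and 1.35N + M = 512.
Substituting M = 512 - 1.35N into the first: N(1 - 1.66·1.35) = 514 - 1.66·512.
So N* = -336/-1.24 = 271, and then M* = 512 - 1.35·271 = 147.

N* ≈ 271, M* ≈ 147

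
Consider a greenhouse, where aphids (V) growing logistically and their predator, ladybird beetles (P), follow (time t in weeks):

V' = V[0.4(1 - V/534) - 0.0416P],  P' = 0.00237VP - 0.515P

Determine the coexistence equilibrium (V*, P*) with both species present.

From dP/dt = 0 with P > 0: 0.00237V* = 0.515, so V* = 217.
Substitute into dV/dt = 0: 0.4(1 - 217/534) = 0.0416P*.
The bracket is 0.593, giving P* = 0.237/0.0416 = 5.7.

V* ≈ 217, P* ≈ 5.7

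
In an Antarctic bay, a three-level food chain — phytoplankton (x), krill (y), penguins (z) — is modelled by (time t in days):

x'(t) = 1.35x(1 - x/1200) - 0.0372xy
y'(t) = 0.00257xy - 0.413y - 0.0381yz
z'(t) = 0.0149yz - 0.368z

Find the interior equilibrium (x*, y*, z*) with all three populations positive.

From dz/dt = 0: 0.0149y* = 0.368, so y* = 24.7.
From dx/dt = 0: 1.35(1 - x*/1200) = 0.0372·24.7, giving x* = 1200·(1 - 0.681) = 383.
From dy/dt = 0: 0.00257·383 - 0.413 = 0.0381z*, so z* = 0.572/0.0381 = 15.

x* ≈ 383, y* ≈ 24.7, z* ≈ 15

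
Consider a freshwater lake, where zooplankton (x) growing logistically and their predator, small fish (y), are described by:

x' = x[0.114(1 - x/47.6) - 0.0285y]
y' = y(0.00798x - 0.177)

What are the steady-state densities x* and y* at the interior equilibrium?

x* ≈ 22.2, y* ≈ 2.14

From dy/dt = 0 with y > 0: 0.00798x* = 0.177, so x* = 22.2.
Substitute into dx/dt = 0: 0.114(1 - 22.2/47.6) = 0.0285y*.
The bracket is 0.534, giving y* = 0.0609/0.0285 = 2.14.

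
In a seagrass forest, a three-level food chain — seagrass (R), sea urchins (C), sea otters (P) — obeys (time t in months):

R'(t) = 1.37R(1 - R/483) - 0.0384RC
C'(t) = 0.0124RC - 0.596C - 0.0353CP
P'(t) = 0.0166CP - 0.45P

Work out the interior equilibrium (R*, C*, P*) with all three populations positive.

From dP/dt = 0: 0.0166C* = 0.45, so C* = 27.1.
From dR/dt = 0: 1.37(1 - R*/483) = 0.0384·27.1, giving R* = 483·(1 - 0.76) = 116.
From dC/dt = 0: 0.0124·116 - 0.596 = 0.0353P*, so P* = 0.842/0.0353 = 23.9.

R* ≈ 116, C* ≈ 27.1, P* ≈ 23.9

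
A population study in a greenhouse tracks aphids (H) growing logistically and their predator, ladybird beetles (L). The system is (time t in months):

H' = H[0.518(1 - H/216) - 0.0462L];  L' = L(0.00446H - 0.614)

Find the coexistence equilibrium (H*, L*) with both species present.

From dL/dt = 0 with L > 0: 0.00446H* = 0.614, so H* = 138.
Substitute into dH/dt = 0: 0.518(1 - 138/216) = 0.0462L*.
The bracket is 0.363, giving L* = 0.188/0.0462 = 4.07.

H* ≈ 138, L* ≈ 4.07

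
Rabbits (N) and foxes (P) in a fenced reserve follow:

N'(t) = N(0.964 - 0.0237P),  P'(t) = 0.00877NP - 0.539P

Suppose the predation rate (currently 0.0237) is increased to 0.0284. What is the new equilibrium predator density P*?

P* ≈ 33.9

At the interior fixed point, setting dN/dt = 0 with N > 0 fixes P* = (prey growth rate)/(NP coefficient) — independent of the other coefficients.
With the change, P* = 0.964/0.0284 = 33.9; it falls from 40.7.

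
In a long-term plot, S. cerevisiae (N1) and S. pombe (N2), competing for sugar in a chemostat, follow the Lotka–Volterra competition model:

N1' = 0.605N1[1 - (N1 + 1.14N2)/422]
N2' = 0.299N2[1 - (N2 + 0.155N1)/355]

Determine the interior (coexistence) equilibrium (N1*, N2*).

N1* ≈ 21, N2* ≈ 352

Setting both brackets to zero gives the nullclines N1 + 1.14N2 = 422 and 0.155N1 + N2 = 355.
Substituting N2 = 355 - 0.155N1 into the first: N1(1 - 1.14·0.155) = 422 - 1.14·355.
So N1* = 17.3/0.823 = 21, and then N2* = 355 - 0.155·21 = 352.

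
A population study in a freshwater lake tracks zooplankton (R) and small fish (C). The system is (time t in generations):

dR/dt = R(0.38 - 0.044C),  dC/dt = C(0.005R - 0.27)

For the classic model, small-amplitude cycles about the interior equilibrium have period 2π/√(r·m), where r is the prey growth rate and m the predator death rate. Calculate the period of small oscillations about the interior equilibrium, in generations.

Here r = 0.38 and m = 0.27, so r·m = 0.103.
ω = √0.103 = 0.32 per generation, hence T = 2π/ω ≈ 19.6 generations.

T ≈ 19.6 generations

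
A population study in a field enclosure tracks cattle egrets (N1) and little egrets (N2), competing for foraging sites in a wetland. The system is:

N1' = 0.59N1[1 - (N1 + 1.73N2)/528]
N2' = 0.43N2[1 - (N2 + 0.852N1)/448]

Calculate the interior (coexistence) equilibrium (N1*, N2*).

Setting both brackets to zero gives the nullclines N1 + 1.73N2 = 528 and 0.852N1 + N2 = 448.
Substituting N2 = 448 - 0.852N1 into the first: N1(1 - 1.73·0.852) = 528 - 1.73·448.
So N1* = -247/-0.474 = 521, and then N2* = 448 - 0.852·521 = 3.92.

N1* ≈ 521, N2* ≈ 3.92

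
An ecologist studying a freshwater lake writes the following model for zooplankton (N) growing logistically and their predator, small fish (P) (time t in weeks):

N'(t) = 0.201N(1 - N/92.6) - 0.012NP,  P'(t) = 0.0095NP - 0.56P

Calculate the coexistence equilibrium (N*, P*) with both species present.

N* ≈ 58.9, P* ≈ 6.09

From dP/dt = 0 with P > 0: 0.0095N* = 0.56, so N* = 58.9.
Substitute into dN/dt = 0: 0.201(1 - 58.9/92.6) = 0.012P*.
The bracket is 0.363, giving P* = 0.073/0.012 = 6.09.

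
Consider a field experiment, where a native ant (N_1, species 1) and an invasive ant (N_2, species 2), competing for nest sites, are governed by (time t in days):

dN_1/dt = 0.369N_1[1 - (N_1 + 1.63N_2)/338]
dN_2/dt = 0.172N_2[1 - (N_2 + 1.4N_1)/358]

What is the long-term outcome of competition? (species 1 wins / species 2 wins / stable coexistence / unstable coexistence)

unstable coexistence (outcome depends on initial conditions)

Compare the nullcline intercepts: K1/α12 = 338/1.63 = 207 < K2 = 358; K2/α21 = 358/1.4 = 256 < K1 = 338.
Since both are reversed, neither can invade when rare; the interior point is a saddle.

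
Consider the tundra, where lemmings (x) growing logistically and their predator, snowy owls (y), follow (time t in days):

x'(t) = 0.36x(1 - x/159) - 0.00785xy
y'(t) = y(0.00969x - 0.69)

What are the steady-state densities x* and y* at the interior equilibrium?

x* ≈ 71.2, y* ≈ 25.3

From dy/dt = 0 with y > 0: 0.00969x* = 0.69, so x* = 71.2.
Substitute into dx/dt = 0: 0.36(1 - 71.2/159) = 0.00785y*.
The bracket is 0.552, giving y* = 0.199/0.00785 = 25.3.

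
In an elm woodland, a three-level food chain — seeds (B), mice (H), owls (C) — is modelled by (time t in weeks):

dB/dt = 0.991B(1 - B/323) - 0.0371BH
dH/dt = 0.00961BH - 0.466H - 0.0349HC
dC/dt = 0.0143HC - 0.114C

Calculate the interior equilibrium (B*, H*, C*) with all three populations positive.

B* ≈ 227, H* ≈ 7.97, C* ≈ 49

From dC/dt = 0: 0.0143H* = 0.114, so H* = 7.97.
From dB/dt = 0: 0.991(1 - B*/323) = 0.0371·7.97, giving B* = 323·(1 - 0.298) = 227.
From dH/dt = 0: 0.00961·227 - 0.466 = 0.0349C*, so C* = 1.71/0.0349 = 49.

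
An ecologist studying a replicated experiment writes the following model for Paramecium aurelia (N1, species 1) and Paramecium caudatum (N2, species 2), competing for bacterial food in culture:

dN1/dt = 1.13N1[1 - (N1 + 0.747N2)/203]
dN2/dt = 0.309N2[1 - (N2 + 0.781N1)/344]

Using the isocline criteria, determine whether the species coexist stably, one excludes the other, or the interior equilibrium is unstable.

Compare the nullcline intercepts: K1/α12 = 203/0.747 = 272 < K2 = 344; K2/α21 = 344/0.781 = 440 > K1 = 203.
Since the inequalities point opposite ways, species 2 can invade but species 1 cannot.

species 2 excludes species 1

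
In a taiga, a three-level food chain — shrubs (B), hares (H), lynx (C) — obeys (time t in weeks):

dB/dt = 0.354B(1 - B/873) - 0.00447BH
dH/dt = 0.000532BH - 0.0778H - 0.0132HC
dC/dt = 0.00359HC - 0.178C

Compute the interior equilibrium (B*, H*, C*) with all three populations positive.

B* ≈ 326, H* ≈ 49.6, C* ≈ 7.26

From dC/dt = 0: 0.00359H* = 0.178, so H* = 49.6.
From dB/dt = 0: 0.354(1 - B*/873) = 0.00447·49.6, giving B* = 873·(1 - 0.626) = 326.
From dH/dt = 0: 0.000532·326 - 0.0778 = 0.0132C*, so C* = 0.0959/0.0132 = 7.26.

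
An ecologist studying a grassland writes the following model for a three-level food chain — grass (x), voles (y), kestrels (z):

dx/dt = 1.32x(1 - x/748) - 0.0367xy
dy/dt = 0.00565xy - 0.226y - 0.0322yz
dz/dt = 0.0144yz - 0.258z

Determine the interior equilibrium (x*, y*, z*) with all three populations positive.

From dz/dt = 0: 0.0144y* = 0.258, so y* = 17.9.
From dx/dt = 0: 1.32(1 - x*/748) = 0.0367·17.9, giving x* = 748·(1 - 0.498) = 375.
From dy/dt = 0: 0.00565·375 - 0.226 = 0.0322z*, so z* = 1.89/0.0322 = 58.9.

x* ≈ 375, y* ≈ 17.9, z* ≈ 58.9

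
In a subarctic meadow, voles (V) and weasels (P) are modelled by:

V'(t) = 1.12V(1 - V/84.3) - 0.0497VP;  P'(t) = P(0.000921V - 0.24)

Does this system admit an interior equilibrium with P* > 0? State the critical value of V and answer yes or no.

The predator equation gives dP/dt > 0 only when V > 0.24/0.000921 = 261.
Without the predator, V → K = 84.3. Since 84.3 < 261, the predator cannot invade.

Threshold V = 261; K < 261, so no, the predator goes extinct.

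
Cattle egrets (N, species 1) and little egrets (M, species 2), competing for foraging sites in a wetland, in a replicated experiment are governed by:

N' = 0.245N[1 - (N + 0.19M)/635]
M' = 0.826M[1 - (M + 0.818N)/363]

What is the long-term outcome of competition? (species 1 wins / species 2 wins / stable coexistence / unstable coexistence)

Compare the nullcline intercepts: K1/α12 = 635/0.19 = 3340 > K2 = 363; K2/α21 = 363/0.818 = 444 < K1 = 635.
Since the inequalities point opposite ways, species 1 can invade but species 2 cannot.

species 1 excludes species 2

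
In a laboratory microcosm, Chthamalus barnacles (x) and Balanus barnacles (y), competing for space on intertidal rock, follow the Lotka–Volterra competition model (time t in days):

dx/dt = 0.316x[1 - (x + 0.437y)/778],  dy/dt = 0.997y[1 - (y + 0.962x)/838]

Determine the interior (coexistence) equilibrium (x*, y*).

x* ≈ 710, y* ≈ 155

Setting both brackets to zero gives the nullclines x + 0.437y = 778 and 0.962x + y = 838.
Substituting y = 838 - 0.962x into the first: x(1 - 0.437·0.962) = 778 - 0.437·838.
So x* = 412/0.58 = 710, and then y* = 838 - 0.962·710 = 155.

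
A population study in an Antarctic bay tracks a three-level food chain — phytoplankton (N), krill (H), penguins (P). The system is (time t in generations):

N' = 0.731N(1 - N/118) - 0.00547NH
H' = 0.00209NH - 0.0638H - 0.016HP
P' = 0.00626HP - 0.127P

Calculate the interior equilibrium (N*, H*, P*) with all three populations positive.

N* ≈ 100, H* ≈ 20.3, P* ≈ 9.09

From dP/dt = 0: 0.00626H* = 0.127, so H* = 20.3.
From dN/dt = 0: 0.731(1 - N*/118) = 0.00547·20.3, giving N* = 118·(1 - 0.152) = 100.
From dH/dt = 0: 0.00209·100 - 0.0638 = 0.016P*, so P* = 0.145/0.016 = 9.09.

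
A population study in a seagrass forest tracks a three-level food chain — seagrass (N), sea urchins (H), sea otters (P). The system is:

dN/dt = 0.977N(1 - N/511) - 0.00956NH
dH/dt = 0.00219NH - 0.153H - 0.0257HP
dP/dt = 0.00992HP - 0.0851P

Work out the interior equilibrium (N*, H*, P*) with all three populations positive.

N* ≈ 468, H* ≈ 8.58, P* ≈ 33.9

From dP/dt = 0: 0.00992H* = 0.0851, so H* = 8.58.
From dN/dt = 0: 0.977(1 - N*/511) = 0.00956·8.58, giving N* = 511·(1 - 0.0839) = 468.
From dH/dt = 0: 0.00219·468 - 0.153 = 0.0257P*, so P* = 0.872/0.0257 = 33.9.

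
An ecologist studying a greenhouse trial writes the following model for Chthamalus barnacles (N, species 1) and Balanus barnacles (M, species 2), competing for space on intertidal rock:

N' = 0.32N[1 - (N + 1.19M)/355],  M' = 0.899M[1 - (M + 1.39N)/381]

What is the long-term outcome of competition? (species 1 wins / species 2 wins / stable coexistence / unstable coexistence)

Compare the nullcline intercepts: K1/α12 = 355/1.19 = 298 < K2 = 381; K2/α21 = 381/1.39 = 274 < K1 = 355.
Since both are reversed, neither can invade when rare; the interior point is a saddle.

unstable coexistence (outcome depends on initial conditions)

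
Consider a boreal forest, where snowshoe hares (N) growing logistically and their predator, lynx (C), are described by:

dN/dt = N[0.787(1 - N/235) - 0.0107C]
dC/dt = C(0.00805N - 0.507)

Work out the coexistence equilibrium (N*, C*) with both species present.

N* ≈ 63, C* ≈ 53.8

From dC/dt = 0 with C > 0: 0.00805N* = 0.507, so N* = 63.
Substitute into dN/dt = 0: 0.787(1 - 63/235) = 0.0107C*.
The bracket is 0.732, giving C* = 0.576/0.0107 = 53.8.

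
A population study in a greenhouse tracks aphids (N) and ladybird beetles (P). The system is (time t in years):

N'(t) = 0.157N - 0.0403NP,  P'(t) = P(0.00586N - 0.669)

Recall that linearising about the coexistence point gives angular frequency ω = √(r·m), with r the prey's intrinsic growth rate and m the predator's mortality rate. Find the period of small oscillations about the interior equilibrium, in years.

Here r = 0.157 and m = 0.669, so r·m = 0.105.
ω = √0.105 = 0.324 per year, hence T = 2π/ω ≈ 19.4 years.

T ≈ 19.4 years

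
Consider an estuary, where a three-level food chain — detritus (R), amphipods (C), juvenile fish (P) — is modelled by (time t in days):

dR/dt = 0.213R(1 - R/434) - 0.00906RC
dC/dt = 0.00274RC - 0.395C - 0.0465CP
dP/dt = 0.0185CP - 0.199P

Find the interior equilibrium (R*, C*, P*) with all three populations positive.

From dP/dt = 0: 0.0185C* = 0.199, so C* = 10.8.
From dR/dt = 0: 0.213(1 - R*/434) = 0.00906·10.8, giving R* = 434·(1 - 0.458) = 235.
From dC/dt = 0: 0.00274·235 - 0.395 = 0.0465P*, so P* = 0.25/0.0465 = 5.38.

R* ≈ 235, C* ≈ 10.8, P* ≈ 5.38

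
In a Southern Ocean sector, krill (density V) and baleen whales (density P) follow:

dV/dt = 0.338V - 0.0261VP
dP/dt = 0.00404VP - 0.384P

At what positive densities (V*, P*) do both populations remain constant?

V* ≈ 95, P* ≈ 13

Set dP/dt = 0 with P > 0: 0.00404V - 0.384 = 0, so V* = 0.384/0.00404 = 95.
Set dV/dt = 0 with V > 0: 0.338 - 0.0261P = 0, so P* = 0.338/0.0261 = 13.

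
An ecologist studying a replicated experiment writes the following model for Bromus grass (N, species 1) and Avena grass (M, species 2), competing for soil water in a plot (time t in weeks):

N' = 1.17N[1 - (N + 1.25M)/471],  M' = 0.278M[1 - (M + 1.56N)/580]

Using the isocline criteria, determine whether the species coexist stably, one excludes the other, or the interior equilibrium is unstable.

unstable coexistence (outcome depends on initial conditions)

Compare the nullcline intercepts: K1/α12 = 471/1.25 = 377 < K2 = 580; K2/α21 = 580/1.56 = 372 < K1 = 471.
Since both are reversed, neither can invade when rare; the interior point is a saddle.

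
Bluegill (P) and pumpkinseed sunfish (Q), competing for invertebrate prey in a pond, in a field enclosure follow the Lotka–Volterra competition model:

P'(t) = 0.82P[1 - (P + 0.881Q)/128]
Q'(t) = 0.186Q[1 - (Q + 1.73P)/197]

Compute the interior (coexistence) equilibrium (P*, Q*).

Setting both brackets to zero gives the nullclines P + 0.881Q = 128 and 1.73P + Q = 197.
Substituting Q = 197 - 1.73P into the first: P(1 - 0.881·1.73) = 128 - 0.881·197.
So P* = -45.6/-0.524 = 86.9, and then Q* = 197 - 1.73·86.9 = 46.6.

P* ≈ 86.9, Q* ≈ 46.6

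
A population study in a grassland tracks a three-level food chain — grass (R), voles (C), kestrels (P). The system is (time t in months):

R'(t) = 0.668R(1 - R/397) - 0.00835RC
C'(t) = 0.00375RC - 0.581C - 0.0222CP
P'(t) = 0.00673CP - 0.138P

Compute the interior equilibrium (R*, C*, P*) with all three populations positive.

R* ≈ 295, C* ≈ 20.5, P* ≈ 23.7

From dP/dt = 0: 0.00673C* = 0.138, so C* = 20.5.
From dR/dt = 0: 0.668(1 - R*/397) = 0.00835·20.5, giving R* = 397·(1 - 0.256) = 295.
From dC/dt = 0: 0.00375·295 - 0.581 = 0.0222P*, so P* = 0.526/0.0222 = 23.7.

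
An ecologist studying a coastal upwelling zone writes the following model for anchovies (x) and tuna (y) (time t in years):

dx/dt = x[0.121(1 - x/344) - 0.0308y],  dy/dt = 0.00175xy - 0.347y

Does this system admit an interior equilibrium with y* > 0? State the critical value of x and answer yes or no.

Threshold x = 198; K > 198, so yes, the predator persists.

The predator equation gives dy/dt > 0 only when x > 0.347/0.00175 = 198.
Without the predator, x → K = 344. Since 344 > 198, the predator can invade and persist.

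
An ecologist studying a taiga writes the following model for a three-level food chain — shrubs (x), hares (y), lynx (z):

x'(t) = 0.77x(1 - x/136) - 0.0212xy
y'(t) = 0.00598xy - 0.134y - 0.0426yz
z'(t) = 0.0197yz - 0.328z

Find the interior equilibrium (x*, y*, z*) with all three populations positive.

From dz/dt = 0: 0.0197y* = 0.328, so y* = 16.6.
From dx/dt = 0: 0.77(1 - x*/136) = 0.0212·16.6, giving x* = 136·(1 - 0.458) = 73.7.
From dy/dt = 0: 0.00598·73.7 - 0.134 = 0.0426z*, so z* = 0.306/0.0426 = 7.19.

x* ≈ 73.7, y* ≈ 16.6, z* ≈ 7.19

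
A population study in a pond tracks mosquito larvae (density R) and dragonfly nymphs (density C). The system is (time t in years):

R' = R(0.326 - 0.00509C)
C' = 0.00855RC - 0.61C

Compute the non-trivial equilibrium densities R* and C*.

Set dC/dt = 0 with C > 0: 0.00855R - 0.61 = 0, so R* = 0.61/0.00855 = 71.3.
Set dR/dt = 0 with R > 0: 0.326 - 0.00509C = 0, so C* = 0.326/0.00509 = 64.

R* ≈ 71.3, C* ≈ 64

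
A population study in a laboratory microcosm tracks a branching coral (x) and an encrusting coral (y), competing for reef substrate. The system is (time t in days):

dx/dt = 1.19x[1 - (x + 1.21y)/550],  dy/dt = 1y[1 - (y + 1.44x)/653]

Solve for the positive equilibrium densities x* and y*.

x* ≈ 323, y* ≈ 187

Setting both brackets to zero gives the nullclines x + 1.21y = 550 and 1.44x + y = 653.
Substituting y = 653 - 1.44x into the first: x(1 - 1.21·1.44) = 550 - 1.21·653.
So x* = -240/-0.742 = 323, and then y* = 653 - 1.44·323 = 187.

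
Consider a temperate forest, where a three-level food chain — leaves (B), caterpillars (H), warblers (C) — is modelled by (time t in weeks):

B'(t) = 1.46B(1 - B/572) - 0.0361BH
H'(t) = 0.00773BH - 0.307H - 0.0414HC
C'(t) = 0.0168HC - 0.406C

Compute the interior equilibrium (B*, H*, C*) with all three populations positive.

B* ≈ 230, H* ≈ 24.2, C* ≈ 35.6

From dC/dt = 0: 0.0168H* = 0.406, so H* = 24.2.
From dB/dt = 0: 1.46(1 - B*/572) = 0.0361·24.2, giving B* = 572·(1 - 0.598) = 230.
From dH/dt = 0: 0.00773·230 - 0.307 = 0.0414C*, so C* = 1.47/0.0414 = 35.6.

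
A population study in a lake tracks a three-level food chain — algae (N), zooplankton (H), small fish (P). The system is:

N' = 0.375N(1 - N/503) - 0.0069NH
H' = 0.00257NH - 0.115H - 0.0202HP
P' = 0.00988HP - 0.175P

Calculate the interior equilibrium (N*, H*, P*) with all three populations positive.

N* ≈ 339, H* ≈ 17.7, P* ≈ 37.4

From dP/dt = 0: 0.00988H* = 0.175, so H* = 17.7.
From dN/dt = 0: 0.375(1 - N*/503) = 0.0069·17.7, giving N* = 503·(1 - 0.326) = 339.
From dH/dt = 0: 0.00257·339 - 0.115 = 0.0202P*, so P* = 0.756/0.0202 = 37.4.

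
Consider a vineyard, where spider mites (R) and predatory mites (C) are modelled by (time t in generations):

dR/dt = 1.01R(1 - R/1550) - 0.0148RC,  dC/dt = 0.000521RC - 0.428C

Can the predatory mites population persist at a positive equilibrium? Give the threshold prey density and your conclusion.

The predator equation gives dC/dt > 0 only when R > 0.428/0.000521 = 821.
Without the predator, R → K = 1550. Since 1550 > 821, the predator can invade and persist.

Threshold R = 821; K > 821, so yes, the predator persists.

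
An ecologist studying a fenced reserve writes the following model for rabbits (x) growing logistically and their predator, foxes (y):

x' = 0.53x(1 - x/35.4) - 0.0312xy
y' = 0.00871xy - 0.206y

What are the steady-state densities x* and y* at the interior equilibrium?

From dy/dt = 0 with y > 0: 0.00871x* = 0.206, so x* = 23.7.
Substitute into dx/dt = 0: 0.53(1 - 23.7/35.4) = 0.0312y*.
The bracket is 0.332, giving y* = 0.176/0.0312 = 5.64.

x* ≈ 23.7, y* ≈ 5.64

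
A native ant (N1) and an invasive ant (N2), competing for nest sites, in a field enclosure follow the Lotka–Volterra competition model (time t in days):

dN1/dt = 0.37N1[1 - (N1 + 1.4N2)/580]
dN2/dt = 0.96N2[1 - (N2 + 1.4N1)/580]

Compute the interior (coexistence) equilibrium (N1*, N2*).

Setting both brackets to zero gives the nullclines N1 + 1.4N2 = 580 and 1.4N1 + N2 = 580.
Substituting N2 = 580 - 1.4N1 into the first: N1(1 - 1.4·1.4) = 580 - 1.4·580.
So N1* = -232/-0.96 = 242, and then N2* = 580 - 1.4·242 = 242.

N1* ≈ 242, N2* ≈ 242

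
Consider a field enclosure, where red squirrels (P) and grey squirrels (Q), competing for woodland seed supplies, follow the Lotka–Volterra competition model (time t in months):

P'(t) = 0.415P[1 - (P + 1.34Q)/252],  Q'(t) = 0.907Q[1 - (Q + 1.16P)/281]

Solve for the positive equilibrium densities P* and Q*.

Setting both brackets to zero gives the nullclines P + 1.34Q = 252 and 1.16P + Q = 281.
Substituting Q = 281 - 1.16P into the first: P(1 - 1.34·1.16) = 252 - 1.34·281.
So P* = -125/-0.554 = 225, and then Q* = 281 - 1.16·225 = 20.4.

P* ≈ 225, Q* ≈ 20.4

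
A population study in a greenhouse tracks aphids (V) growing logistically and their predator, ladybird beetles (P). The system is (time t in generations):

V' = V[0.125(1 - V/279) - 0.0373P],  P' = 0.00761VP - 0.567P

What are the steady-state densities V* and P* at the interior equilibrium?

V* ≈ 74.5, P* ≈ 2.46

From dP/dt = 0 with P > 0: 0.00761V* = 0.567, so V* = 74.5.
Substitute into dV/dt = 0: 0.125(1 - 74.5/279) = 0.0373P*.
The bracket is 0.733, giving P* = 0.0916/0.0373 = 2.46.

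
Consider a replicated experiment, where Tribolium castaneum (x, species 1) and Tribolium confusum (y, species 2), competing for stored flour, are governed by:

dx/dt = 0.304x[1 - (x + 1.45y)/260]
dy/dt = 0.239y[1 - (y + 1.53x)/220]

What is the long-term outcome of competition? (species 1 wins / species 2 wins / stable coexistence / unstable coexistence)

unstable coexistence (outcome depends on initial conditions)

Compare the nullcline intercepts: K1/α12 = 260/1.45 = 179 < K2 = 220; K2/α21 = 220/1.53 = 144 < K1 = 260.
Since both are reversed, neither can invade when rare; the interior point is a saddle.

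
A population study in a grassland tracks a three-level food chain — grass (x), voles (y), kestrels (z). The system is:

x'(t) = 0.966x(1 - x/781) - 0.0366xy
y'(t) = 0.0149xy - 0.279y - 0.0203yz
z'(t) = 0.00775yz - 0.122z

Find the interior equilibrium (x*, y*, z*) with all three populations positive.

x* ≈ 315, y* ≈ 15.7, z* ≈ 218

From dz/dt = 0: 0.00775y* = 0.122, so y* = 15.7.
From dx/dt = 0: 0.966(1 - x*/781) = 0.0366·15.7, giving x* = 781·(1 - 0.596) = 315.
From dy/dt = 0: 0.0149·315 - 0.279 = 0.0203z*, so z* = 4.42/0.0203 = 218.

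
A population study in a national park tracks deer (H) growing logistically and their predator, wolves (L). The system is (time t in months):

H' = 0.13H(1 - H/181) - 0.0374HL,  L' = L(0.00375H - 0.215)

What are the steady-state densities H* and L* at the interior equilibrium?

From dL/dt = 0 with L > 0: 0.00375H* = 0.215, so H* = 57.3.
Substitute into dH/dt = 0: 0.13(1 - 57.3/181) = 0.0374L*.
The bracket is 0.683, giving L* = 0.0888/0.0374 = 2.37.

H* ≈ 57.3, L* ≈ 2.37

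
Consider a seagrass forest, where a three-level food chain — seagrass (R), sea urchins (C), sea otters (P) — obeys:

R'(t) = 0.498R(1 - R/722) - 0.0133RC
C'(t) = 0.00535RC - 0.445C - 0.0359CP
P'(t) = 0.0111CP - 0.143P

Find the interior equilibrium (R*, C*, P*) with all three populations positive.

R* ≈ 474, C* ≈ 12.9, P* ≈ 58.2

From dP/dt = 0: 0.0111C* = 0.143, so C* = 12.9.
From dR/dt = 0: 0.498(1 - R*/722) = 0.0133·12.9, giving R* = 722·(1 - 0.344) = 474.
From dC/dt = 0: 0.00535·474 - 0.445 = 0.0359P*, so P* = 2.09/0.0359 = 58.2.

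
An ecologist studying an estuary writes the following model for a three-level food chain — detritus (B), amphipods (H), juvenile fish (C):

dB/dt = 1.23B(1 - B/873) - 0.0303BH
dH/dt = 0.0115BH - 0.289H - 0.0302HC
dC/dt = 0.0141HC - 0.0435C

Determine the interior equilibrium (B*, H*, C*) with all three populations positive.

B* ≈ 807, H* ≈ 3.09, C* ≈ 298

From dC/dt = 0: 0.0141H* = 0.0435, so H* = 3.09.
From dB/dt = 0: 1.23(1 - B*/873) = 0.0303·3.09, giving B* = 873·(1 - 0.076) = 807.
From dH/dt = 0: 0.0115·807 - 0.289 = 0.0302C*, so C* = 8.99/0.0302 = 298.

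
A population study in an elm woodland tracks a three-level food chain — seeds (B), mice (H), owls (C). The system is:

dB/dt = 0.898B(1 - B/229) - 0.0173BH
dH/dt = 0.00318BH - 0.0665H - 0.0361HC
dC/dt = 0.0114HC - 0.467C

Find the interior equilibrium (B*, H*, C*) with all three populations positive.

From dC/dt = 0: 0.0114H* = 0.467, so H* = 41.
From dB/dt = 0: 0.898(1 - B*/229) = 0.0173·41, giving B* = 229·(1 - 0.789) = 48.3.
From dH/dt = 0: 0.00318·48.3 - 0.0665 = 0.0361C*, so C* = 0.087/0.0361 = 2.41.

B* ≈ 48.3, H* ≈ 41, C* ≈ 2.41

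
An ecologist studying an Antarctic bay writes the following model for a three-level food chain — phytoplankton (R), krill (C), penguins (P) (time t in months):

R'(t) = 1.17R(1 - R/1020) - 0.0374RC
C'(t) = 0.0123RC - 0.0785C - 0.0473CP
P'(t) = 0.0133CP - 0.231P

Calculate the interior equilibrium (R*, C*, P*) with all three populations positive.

From dP/dt = 0: 0.0133C* = 0.231, so C* = 17.4.
From dR/dt = 0: 1.17(1 - R*/1020) = 0.0374·17.4, giving R* = 1020·(1 - 0.555) = 454.
From dC/dt = 0: 0.0123·454 - 0.0785 = 0.0473P*, so P* = 5.5/0.0473 = 116.

R* ≈ 454, C* ≈ 17.4, P* ≈ 116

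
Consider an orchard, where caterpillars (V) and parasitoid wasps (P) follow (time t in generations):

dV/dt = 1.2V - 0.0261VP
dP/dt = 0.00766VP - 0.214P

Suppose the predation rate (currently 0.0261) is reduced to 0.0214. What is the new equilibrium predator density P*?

At the interior fixed point, setting dV/dt = 0 with V > 0 fixes P* = (prey growth rate)/(VP coefficient) — independent of the other coefficients.
With the change, P* = 1.2/0.0214 = 56.1; it rises from 46.

P* ≈ 56.1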